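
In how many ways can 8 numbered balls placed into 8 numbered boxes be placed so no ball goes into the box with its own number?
!8 = Σ_{j=0}^{8} (-1)^j·8!/j! = 40320 - 40320 + 20160 - 6720 + 1680 - 336 + 56 - 8 + 1 = 14833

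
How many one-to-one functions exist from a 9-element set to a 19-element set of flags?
P(19,9) = 19!/(19-9)! = 33522128640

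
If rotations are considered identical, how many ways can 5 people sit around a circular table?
Circular: fix one position, arrange the rest. (5-1)! = 24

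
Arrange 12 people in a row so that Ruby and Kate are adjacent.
Treat as block: (12-1)! × 2! = 39916800 × 2 = 79833600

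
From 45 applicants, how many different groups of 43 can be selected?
C(45,43) = 45!/(43!×2!) = 990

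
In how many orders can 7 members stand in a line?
7! = 5040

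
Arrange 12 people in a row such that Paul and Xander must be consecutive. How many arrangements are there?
Treat the 2 as one block: (12-2+1)! × 2! = 39916800 × 2 = 79833600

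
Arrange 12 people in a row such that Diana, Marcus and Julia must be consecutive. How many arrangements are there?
Treat the 3 as one block: (12-3+1)! × 3! = 3628800 × 6 = 21772800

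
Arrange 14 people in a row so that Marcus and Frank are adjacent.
Treat as block: (14-1)! × 2! = 6227020800 × 2 = 12454041600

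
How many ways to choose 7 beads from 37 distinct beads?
C(37,7) = 37!/(7!×30!) = 10295472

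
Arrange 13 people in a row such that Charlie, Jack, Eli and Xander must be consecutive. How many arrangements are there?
Treat the 4 as one block: (13-4+1)! × 4! = 3628800 × 24 = 87091200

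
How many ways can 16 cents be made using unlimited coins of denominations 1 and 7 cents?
Coefficient of x^16 in 1/(1-x^1) · 1/(1-x^7). Use j coins of 7 for j = 0..⌊16/7⌋ = 2, the rest in 1s: 2 + 1 = 3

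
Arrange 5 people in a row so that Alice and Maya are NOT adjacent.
Total - adjacent = 5! - (5-1)!×2 = 120 - 48 = 72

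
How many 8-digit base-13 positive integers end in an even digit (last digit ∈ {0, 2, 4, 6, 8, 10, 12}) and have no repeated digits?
Last∈{0,2,4,6,8,10,12}. Last=0: 3991680. Last nonzero: 6×11×P(11,6) = 21954240. Total = 25945920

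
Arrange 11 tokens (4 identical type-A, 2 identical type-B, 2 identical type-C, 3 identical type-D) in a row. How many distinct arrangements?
11! / (4! × 2! × 2! × 3!) = 69300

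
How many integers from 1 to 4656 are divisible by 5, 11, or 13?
⌊4656/5⌋+⌊4656/11⌋+⌊4656/13⌋ - ⌊4656/55⌋-⌊4656/65⌋-⌊4656/143⌋ + ⌊4656/715⌋ = 931+423+358 - 84-71-32 + 6 = 1531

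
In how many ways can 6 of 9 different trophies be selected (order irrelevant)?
C(9,6) = 9!/(6!×3!) = 84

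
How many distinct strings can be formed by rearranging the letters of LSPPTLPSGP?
10! / (2! × 1! × 2! × 4! × 1!) = 37800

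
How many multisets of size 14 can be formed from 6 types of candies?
C(14+6-1, 6-1) = C(19, 5) = 11628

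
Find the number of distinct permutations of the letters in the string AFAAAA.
6! / (1! × 5!) = 6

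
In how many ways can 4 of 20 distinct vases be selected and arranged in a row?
P(20,4) = 20!/(20-4)! = 116280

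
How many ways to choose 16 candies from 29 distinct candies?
C(29,16) = 29!/(16!×13!) = 67863915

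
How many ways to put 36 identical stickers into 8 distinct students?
C(36+8-1, 8-1) = C(43, 7) = 32224114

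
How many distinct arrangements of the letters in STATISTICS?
10! / (3! × 3! × 1! × 2! × 1!) = 50400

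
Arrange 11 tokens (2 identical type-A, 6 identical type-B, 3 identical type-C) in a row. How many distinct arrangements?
11! / (2! × 6! × 3!) = 4620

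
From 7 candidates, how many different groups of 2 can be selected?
C(7,2) = 7!/(2!×5!) = 21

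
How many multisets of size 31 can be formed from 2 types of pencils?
C(31+2-1, 2-1) = C(32, 1) = 32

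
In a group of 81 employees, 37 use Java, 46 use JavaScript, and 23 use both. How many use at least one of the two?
|A∪B| = |A| + |B| - |A∩B| = 37 + 46 - 23 = 60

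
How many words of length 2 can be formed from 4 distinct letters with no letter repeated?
P(4,2) = 4!/(4-2)! = 12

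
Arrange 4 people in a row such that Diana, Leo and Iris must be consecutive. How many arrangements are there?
Treat the 3 as one block: (4-3+1)! × 3! = 2 × 6 = 12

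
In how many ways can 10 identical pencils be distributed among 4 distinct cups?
C(10+4-1, 4-1) = C(13, 3) = 286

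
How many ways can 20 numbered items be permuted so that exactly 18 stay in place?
Choose the 18 fixed points C(20,18) = 190, derange the rest: !2 = Σ_{j=0}^{2} (-1)^j·2!/j! = 2 - 2 + 1 = 1. Product = 190 × 1 = 190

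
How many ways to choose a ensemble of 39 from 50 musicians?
C(50,39) = 50!/(39!×11!) = 37353738800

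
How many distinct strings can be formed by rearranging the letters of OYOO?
4! / (3! × 1!) = 4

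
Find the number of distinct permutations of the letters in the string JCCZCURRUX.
10! / (2! × 1! × 3! × 1! × 2! × 1!) = 151200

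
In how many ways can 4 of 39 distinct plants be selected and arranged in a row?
P(39,4) = 39!/(39-4)! = 1974024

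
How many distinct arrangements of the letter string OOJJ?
4! / (2! × 2!) = 6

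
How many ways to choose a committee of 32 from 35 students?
C(35,32) = 35!/(32!×3!) = 6545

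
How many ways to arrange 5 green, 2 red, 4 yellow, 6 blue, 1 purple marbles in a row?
18! / (5! × 2! × 4! × 6! × 1!) = 1543782240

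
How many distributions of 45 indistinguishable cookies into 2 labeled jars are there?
C(45+2-1, 2-1) = C(46, 1) = 46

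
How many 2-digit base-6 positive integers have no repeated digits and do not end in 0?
Last digit: 5 nonzero choices. First digit: 4 (nonzero, ≠last). Middle 0: P(4,0) = 1. Total = 20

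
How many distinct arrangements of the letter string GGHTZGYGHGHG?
12! / (1! × 3! × 1! × 6! × 1!) = 110880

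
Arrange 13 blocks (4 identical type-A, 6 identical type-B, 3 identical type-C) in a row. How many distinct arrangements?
13! / (4! × 6! × 3!) = 60060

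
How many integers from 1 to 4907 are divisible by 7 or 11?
⌊4907/7⌋ + ⌊4907/11⌋ - ⌊4907/77⌋ = 701 + 446 - 63 = 1084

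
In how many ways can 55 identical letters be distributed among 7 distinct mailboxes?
C(55+7-1, 7-1) = C(61, 6) = 55525372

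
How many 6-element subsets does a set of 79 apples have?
C(79,6) = 79!/(6!×73!) = 277962685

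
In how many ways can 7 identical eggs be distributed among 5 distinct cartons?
C(7+5-1, 5-1) = C(11, 4) = 330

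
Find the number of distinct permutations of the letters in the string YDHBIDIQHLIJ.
12! / (1! × 2! × 1! × 2! × 1! × 1! × 3! × 1!) = 19958400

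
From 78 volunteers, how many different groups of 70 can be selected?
C(78,70) = 78!/(70!×8!) = 23446881315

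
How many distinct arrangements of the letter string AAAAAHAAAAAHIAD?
15! / (2! × 11! × 1! × 1!) = 16380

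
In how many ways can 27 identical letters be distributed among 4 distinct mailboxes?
C(27+4-1, 4-1) = C(30, 3) = 4060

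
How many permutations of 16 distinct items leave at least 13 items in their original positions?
Exactly j fixed points: C(16,j)·!(16-j); sum over j ≥ 13 (derangement numbers via !m = (m-1)·(!(m-1) + !(m-2)): !0..!3 = 1, 0, 1, 2). Σ_{j=13}^{16} C(16,j)·!(16-j) = C(16,13)·!3 + C(16,14)·!2 + C(16,15)·!1 + C(16,16)·!0 = 560·2 + 120·1 + 16·0 + 1·1 = 1241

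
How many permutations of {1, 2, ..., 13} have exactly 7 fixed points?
Choose the 7 fixed points C(13,7) = 1716, derange the rest: !6 = Σ_{j=0}^{6} (-1)^j·6!/j! = 720 - 720 + 360 - 120 + 30 - 6 + 1 = 265. Product = 1716 × 265 = 454740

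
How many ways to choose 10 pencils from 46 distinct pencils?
C(46,10) = 46!/(10!×36!) = 4076350421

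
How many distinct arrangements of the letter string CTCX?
4! / (1! × 1! × 2!) = 12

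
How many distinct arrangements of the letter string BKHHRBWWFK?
10! / (2! × 2! × 1! × 2! × 1! × 2!) = 226800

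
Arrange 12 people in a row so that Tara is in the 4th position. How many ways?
Fix one position: (12-1)! = 39916800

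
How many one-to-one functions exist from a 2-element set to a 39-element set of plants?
P(39,2) = 39!/(39-2)! = 1482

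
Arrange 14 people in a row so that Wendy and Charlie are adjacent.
Treat as block: (14-1)! × 2! = 6227020800 × 2 = 12454041600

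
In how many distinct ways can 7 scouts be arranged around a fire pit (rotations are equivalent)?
Circular: fix one position, arrange the rest. (7-1)! = 720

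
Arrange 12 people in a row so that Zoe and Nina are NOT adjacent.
Total - adjacent = 12! - (12-1)!×2 = 479001600 - 79833600 = 399168000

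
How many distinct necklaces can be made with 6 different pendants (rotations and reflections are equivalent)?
(6-1)!/2 = 120/2 = 60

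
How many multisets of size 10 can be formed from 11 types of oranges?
C(10+11-1, 11-1) = C(20, 10) = 184756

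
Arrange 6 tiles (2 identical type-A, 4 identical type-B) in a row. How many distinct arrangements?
6! / (2! × 4!) = 15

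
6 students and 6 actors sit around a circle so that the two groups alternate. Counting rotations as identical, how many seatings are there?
Fix one of the students: (6-1)! ways for the remaining students, × 6! ways for the actors = 120 × 720 = 86400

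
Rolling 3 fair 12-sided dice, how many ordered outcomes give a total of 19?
Coefficient of x^19 in (x + x² + ... + x^12)^3. By inclusion-exclusion on dice exceeding 12: Σ_j (-1)^j C(3,j)·C(19-1-12j, 2) = C(3,0)·C(18,2) - C(3,1)·C(6,2) = 1·153 - 3·15 = 108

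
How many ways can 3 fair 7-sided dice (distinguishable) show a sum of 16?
Coefficient of x^16 in (x + x² + ... + x^7)^3. By inclusion-exclusion on dice exceeding 7: Σ_j (-1)^j C(3,j)·C(16-1-7j, 2) = C(3,0)·C(15,2) - C(3,1)·C(8,2) = 1·105 - 3·28 = 21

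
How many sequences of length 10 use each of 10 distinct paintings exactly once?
10! = 3628800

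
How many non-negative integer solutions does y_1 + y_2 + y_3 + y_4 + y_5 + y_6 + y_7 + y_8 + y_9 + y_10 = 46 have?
C(46+10-1, 10-1) = C(55, 9) = 6358402050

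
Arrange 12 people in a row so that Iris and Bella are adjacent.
Treat as block: (12-1)! × 2! = 39916800 × 2 = 79833600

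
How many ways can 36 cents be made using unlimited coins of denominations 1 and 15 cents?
Coefficient of x^36 in 1/(1-x^1) · 1/(1-x^15). Use j coins of 15 for j = 0..⌊36/15⌋ = 2, the rest in 1s: 2 + 1 = 3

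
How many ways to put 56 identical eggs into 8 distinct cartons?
C(56+8-1, 8-1) = C(63, 7) = 553270671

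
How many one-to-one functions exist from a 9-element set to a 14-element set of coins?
P(14,9) = 14!/(14-9)! = 726485760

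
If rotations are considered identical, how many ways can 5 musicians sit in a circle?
Circular: fix one position, arrange the rest. (5-1)! = 24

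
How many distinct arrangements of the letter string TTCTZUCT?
8! / (1! × 2! × 4! × 1!) = 840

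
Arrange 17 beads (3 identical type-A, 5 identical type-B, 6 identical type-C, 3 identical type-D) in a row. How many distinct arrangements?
17! / (3! × 5! × 6! × 3!) = 114354240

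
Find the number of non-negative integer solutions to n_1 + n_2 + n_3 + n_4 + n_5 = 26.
C(26+5-1, 5-1) = C(30, 4) = 27405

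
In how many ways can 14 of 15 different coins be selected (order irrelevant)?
C(15,14) = 15!/(14!×1!) = 15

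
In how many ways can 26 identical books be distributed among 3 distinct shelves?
C(26+3-1, 3-1) = C(28, 2) = 378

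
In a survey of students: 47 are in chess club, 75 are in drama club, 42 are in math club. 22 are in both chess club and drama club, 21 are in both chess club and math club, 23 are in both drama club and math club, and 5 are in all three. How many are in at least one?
|A∪B∪C| = 47+75+42-22-21-23+5 = 103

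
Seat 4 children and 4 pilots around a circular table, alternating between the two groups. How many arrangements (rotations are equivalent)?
Fix one of the children: (4-1)! ways for the remaining children, × 4! ways for the pilots = 6 × 24 = 144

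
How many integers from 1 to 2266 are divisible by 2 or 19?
⌊2266/2⌋ + ⌊2266/19⌋ - ⌊2266/38⌋ = 1133 + 119 - 59 = 1193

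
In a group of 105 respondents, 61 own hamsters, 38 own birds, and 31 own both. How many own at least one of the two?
|A∪B| = |A| + |B| - |A∩B| = 61 + 38 - 31 = 68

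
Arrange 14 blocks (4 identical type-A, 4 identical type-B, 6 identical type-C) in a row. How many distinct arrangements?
14! / (4! × 4! × 6!) = 210210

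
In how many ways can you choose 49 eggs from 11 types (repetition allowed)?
C(49+11-1, 11-1) = C(59, 10) = 62828356305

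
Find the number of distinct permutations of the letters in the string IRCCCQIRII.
10! / (1! × 3! × 4! × 2!) = 12600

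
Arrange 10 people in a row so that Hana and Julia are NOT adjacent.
Total - adjacent = 10! - (10-1)!×2 = 3628800 - 725760 = 2903040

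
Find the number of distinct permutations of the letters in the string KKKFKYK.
7! / (1! × 5! × 1!) = 42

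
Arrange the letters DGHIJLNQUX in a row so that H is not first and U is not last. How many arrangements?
By inclusion-exclusion: 10! - 2×(10-1)! + (10-2)! = 3628800 - 725760 + 40320 = 2943360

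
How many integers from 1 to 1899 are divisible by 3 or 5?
⌊1899/3⌋ + ⌊1899/5⌋ - ⌊1899/15⌋ = 633 + 379 - 126 = 886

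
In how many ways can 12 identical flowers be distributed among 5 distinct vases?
C(12+5-1, 5-1) = C(16, 4) = 1820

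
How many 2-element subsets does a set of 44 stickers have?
C(44,2) = 44!/(2!×42!) = 946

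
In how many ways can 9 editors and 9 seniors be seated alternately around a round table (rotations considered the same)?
Fix one of the editors: (9-1)! ways for the remaining editors, × 9! ways for the seniors = 40320 × 362880 = 14631321600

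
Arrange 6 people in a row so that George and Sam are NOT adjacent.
Total - adjacent = 6! - (6-1)!×2 = 720 - 240 = 480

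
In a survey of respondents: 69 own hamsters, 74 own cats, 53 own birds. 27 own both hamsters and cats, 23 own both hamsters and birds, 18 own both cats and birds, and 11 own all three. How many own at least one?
|A∪B∪C| = 69+74+53-27-23-18+11 = 139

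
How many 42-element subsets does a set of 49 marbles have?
C(49,42) = 49!/(42!×7!) = 85900584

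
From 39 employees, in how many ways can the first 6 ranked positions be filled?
P(39,6) = 39!/(39-6)! = 2349088560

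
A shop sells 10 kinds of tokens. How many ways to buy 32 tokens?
C(32+10-1, 10-1) = C(41, 9) = 350343565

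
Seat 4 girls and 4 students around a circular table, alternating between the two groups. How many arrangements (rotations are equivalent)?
Fix one of the girls: (4-1)! ways for the remaining girls, × 4! ways for the students = 6 × 24 = 144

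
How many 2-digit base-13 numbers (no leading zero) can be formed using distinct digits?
First digit: 12 choices (nonzero). Then descending: 12 × 12 = 144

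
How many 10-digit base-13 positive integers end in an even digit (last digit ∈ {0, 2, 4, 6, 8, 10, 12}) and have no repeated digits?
Last∈{0,2,4,6,8,10,12}. Last=0: 79833600. Last nonzero: 6×11×P(11,8) = 439084800. Total = 518918400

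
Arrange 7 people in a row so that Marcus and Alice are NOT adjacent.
Total - adjacent = 7! - (7-1)!×2 = 5040 - 1440 = 3600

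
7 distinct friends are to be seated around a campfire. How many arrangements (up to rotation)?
Circular: fix one position, arrange the rest. (7-1)! = 720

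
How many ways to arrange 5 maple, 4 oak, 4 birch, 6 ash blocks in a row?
19! / (5! × 4! × 4! × 6!) = 2444321880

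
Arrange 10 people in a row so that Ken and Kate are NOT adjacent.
Total - adjacent = 10! - (10-1)!×2 = 3628800 - 725760 = 2903040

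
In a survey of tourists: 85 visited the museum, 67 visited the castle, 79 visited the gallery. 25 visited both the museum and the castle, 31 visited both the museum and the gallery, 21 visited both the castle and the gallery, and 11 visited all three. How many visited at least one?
|A∪B∪C| = 85+67+79-25-31-21+11 = 165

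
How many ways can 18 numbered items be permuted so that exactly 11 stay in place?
Choose the 11 fixed points C(18,11) = 31824, derange the rest: !7 = Σ_{j=0}^{7} (-1)^j·7!/j! = 5040 - 5040 + 2520 - 840 + 210 - 42 + 7 - 1 = 1854. Product = 31824 × 1854 = 59001696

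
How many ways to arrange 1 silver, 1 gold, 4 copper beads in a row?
6! / (1! × 1! × 4!) = 30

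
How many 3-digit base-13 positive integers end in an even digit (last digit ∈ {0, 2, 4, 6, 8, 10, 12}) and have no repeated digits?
Last∈{0,2,4,6,8,10,12}. Last=0: 132. Last nonzero: 6×11×P(11,1) = 726. Total = 858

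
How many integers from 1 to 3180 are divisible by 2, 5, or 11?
⌊3180/2⌋+⌊3180/5⌋+⌊3180/11⌋ - ⌊3180/10⌋-⌊3180/22⌋-⌊3180/55⌋ + ⌊3180/110⌋ = 1590+636+289 - 318-144-57 + 28 = 2024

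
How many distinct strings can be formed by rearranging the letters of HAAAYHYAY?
9! / (4! × 3! × 2!) = 1260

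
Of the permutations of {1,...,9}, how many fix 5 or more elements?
Exactly j fixed points: C(9,j)·!(9-j); sum over j ≥ 5 (derangement numbers via !m = (m-1)·(!(m-1) + !(m-2)): !0..!4 = 1, 0, 1, 2, 9). Σ_{j=5}^{9} C(9,j)·!(9-j) = C(9,5)·!4 + C(9,6)·!3 + C(9,7)·!2 + C(9,8)·!1 + C(9,9)·!0 = 126·9 + 84·2 + 36·1 + 9·0 + 1·1 = 1339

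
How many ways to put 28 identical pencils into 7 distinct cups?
C(28+7-1, 7-1) = C(34, 6) = 1344904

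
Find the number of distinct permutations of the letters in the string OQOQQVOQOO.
10! / (5! × 4! × 1!) = 1260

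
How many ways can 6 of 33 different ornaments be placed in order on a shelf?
P(33,6) = 33!/(33-6)! = 797448960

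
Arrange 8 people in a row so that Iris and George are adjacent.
Treat as block: (8-1)! × 2! = 5040 × 2 = 10080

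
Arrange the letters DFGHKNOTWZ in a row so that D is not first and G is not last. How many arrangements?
By inclusion-exclusion: 10! - 2×(10-1)! + (10-2)! = 3628800 - 725760 + 40320 = 2943360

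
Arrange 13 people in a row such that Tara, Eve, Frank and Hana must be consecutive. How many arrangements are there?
Treat the 4 as one block: (13-4+1)! × 4! = 3628800 × 24 = 87091200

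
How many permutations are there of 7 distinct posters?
7! = 5040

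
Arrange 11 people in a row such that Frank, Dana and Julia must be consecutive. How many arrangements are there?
Treat the 3 as one block: (11-3+1)! × 3! = 362880 × 6 = 2177280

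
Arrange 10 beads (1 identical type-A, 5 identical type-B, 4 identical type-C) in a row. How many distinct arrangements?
10! / (1! × 5! × 4!) = 1260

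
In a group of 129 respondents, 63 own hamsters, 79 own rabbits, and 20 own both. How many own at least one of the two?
|A∪B| = |A| + |B| - |A∩B| = 63 + 79 - 20 = 122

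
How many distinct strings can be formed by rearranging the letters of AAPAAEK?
7! / (1! × 4! × 1! × 1!) = 210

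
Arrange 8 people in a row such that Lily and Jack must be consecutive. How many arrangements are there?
Treat the 2 as one block: (8-2+1)! × 2! = 5040 × 2 = 10080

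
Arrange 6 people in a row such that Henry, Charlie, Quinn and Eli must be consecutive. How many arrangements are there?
Treat the 4 as one block: (6-4+1)! × 4! = 6 × 24 = 144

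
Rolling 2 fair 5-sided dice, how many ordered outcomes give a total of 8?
Coefficient of x^8 in (x + x² + ... + x^5)^2. By inclusion-exclusion on dice exceeding 5: Σ_j (-1)^j C(2,j)·C(8-1-5j, 1) = C(2,0)·C(7,1) - C(2,1)·C(2,1) = 1·7 - 2·2 = 3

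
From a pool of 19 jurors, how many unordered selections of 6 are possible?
C(19,6) = 19!/(6!×13!) = 27132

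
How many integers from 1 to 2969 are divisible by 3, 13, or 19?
⌊2969/3⌋+⌊2969/13⌋+⌊2969/19⌋ - ⌊2969/39⌋-⌊2969/57⌋-⌊2969/247⌋ + ⌊2969/741⌋ = 989+228+156 - 76-52-12 + 4 = 1237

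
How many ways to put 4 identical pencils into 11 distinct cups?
C(4+11-1, 11-1) = C(14, 10) = 1001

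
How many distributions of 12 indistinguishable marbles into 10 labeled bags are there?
C(12+10-1, 10-1) = C(21, 9) = 293930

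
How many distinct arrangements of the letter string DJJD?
4! / (2! × 2!) = 6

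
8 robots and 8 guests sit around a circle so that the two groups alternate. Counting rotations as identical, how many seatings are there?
Fix one of the robots: (8-1)! ways for the remaining robots, × 8! ways for the guests = 5040 × 40320 = 203212800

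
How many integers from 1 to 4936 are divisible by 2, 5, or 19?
⌊4936/2⌋+⌊4936/5⌋+⌊4936/19⌋ - ⌊4936/10⌋-⌊4936/38⌋-⌊4936/95⌋ + ⌊4936/190⌋ = 2468+987+259 - 493-129-51 + 25 = 3066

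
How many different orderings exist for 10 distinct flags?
10! = 3628800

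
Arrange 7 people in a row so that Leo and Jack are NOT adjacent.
Total - adjacent = 7! - (7-1)!×2 = 5040 - 1440 = 3600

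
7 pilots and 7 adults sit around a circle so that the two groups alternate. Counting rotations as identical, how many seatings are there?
Fix one of the pilots: (7-1)! ways for the remaining pilots, × 7! ways for the adults = 720 × 5040 = 3628800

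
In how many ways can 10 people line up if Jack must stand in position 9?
Fix one position: (10-1)! = 362880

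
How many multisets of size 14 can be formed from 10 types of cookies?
C(14+10-1, 10-1) = C(23, 9) = 817190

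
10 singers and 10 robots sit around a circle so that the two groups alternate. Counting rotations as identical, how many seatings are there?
Fix one of the singers: (10-1)! ways for the remaining singers, × 10! ways for the robots = 362880 × 3628800 = 1316818944000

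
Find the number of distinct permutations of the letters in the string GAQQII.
6! / (2! × 1! × 2! × 1!) = 180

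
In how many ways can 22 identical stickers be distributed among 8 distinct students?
C(22+8-1, 8-1) = C(29, 7) = 1560780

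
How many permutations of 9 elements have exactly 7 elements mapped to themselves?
Choose the 7 fixed points C(9,7) = 36, derange the rest: !2 = Σ_{j=0}^{2} (-1)^j·2!/j! = 2 - 2 + 1 = 1. Product = 36 × 1 = 36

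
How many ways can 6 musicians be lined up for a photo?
6! = 720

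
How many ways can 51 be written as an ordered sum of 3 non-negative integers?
C(51+3-1, 3-1) = C(53, 2) = 1378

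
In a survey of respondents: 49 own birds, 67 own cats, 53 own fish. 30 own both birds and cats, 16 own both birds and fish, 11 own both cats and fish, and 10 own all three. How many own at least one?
|A∪B∪C| = 49+67+53-30-16-11+10 = 122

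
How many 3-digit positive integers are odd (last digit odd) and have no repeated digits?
Last∈{1,3,5,7,9}. Last=0: 0. Last nonzero: 5×8×P(8,1) = 320. Total = 320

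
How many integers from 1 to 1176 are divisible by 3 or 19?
⌊1176/3⌋ + ⌊1176/19⌋ - ⌊1176/57⌋ = 392 + 61 - 20 = 433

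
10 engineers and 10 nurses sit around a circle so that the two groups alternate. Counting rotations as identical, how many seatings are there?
Fix one of the engineers: (10-1)! ways for the remaining engineers, × 10! ways for the nurses = 362880 × 3628800 = 1316818944000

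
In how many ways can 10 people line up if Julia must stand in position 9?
Fix one position: (10-1)! = 362880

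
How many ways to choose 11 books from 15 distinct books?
C(15,11) = 15!/(11!×4!) = 1365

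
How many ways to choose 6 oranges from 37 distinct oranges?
C(37,6) = 37!/(6!×31!) = 2324784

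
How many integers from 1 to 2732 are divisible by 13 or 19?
⌊2732/13⌋ + ⌊2732/19⌋ - ⌊2732/247⌋ = 210 + 143 - 11 = 342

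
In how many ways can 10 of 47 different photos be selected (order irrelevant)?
C(47,10) = 47!/(10!×37!) = 5178066751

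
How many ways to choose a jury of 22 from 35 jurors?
C(35,22) = 35!/(22!×13!) = 1476337800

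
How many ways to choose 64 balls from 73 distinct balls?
C(73,64) = 73!/(64!×9!) = 97082021465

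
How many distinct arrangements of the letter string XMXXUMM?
7! / (3! × 3! × 1!) = 140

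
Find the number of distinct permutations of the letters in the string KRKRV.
5! / (1! × 2! × 2!) = 30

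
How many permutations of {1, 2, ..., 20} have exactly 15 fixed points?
Choose the 15 fixed points C(20,15) = 15504, derange the rest: !5 = Σ_{j=0}^{5} (-1)^j·5!/j! = 120 - 120 + 60 - 20 + 5 - 1 = 44. Product = 15504 × 44 = 682176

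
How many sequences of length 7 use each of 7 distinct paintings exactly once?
7! = 5040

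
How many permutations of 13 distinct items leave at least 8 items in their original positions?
Exactly j fixed points: C(13,j)·!(13-j); sum over j ≥ 8 (derangement numbers via !m = (m-1)·(!(m-1) + !(m-2)): !0..!5 = 1, 0, 1, 2, 9, 44). Σ_{j=8}^{13} C(13,j)·!(13-j) = C(13,8)·!5 + C(13,9)·!4 + C(13,10)·!3 + C(13,11)·!2 + C(13,12)·!1 + C(13,13)·!0 = 1287·44 + 715·9 + 286·2 + 78·1 + 13·0 + 1·1 = 63714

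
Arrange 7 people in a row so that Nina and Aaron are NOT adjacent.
Total - adjacent = 7! - (7-1)!×2 = 5040 - 1440 = 3600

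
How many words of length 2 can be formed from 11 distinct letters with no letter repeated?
P(11,2) = 11!/(11-2)! = 110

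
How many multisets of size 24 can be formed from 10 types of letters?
C(24+10-1, 10-1) = C(33, 9) = 38567100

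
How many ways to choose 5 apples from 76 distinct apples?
C(76,5) = 76!/(5!×71!) = 18474840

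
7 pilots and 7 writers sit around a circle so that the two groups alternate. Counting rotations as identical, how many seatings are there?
Fix one of the pilots: (7-1)! ways for the remaining pilots, × 7! ways for the writers = 720 × 5040 = 3628800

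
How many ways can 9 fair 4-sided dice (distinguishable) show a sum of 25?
Coefficient of x^25 in (x + x² + ... + x^4)^9. By inclusion-exclusion on dice exceeding 4: Σ_j (-1)^j C(9,j)·C(25-1-4j, 8) = C(9,0)·C(24,8) - C(9,1)·C(20,8) + C(9,2)·C(16,8) - C(9,3)·C(12,8) + C(9,4)·C(8,8) = 1·735471 - 9·125970 + 36·12870 - 84·495 + 126·1 = 23607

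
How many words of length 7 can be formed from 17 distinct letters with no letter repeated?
P(17,7) = 17!/(17-7)! = 98017920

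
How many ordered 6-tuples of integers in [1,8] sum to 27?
Coefficient of x^27 in (x + x² + ... + x^8)^6. By inclusion-exclusion on dice exceeding 8: Σ_j (-1)^j C(6,j)·C(27-1-8j, 5) = C(6,0)·C(26,5) - C(6,1)·C(18,5) + C(6,2)·C(10,5) = 1·65780 - 6·8568 + 15·252 = 18152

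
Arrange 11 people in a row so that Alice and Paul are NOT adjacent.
Total - adjacent = 11! - (11-1)!×2 = 39916800 - 7257600 = 32659200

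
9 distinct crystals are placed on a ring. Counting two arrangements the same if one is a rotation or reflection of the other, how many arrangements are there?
(9-1)!/2 = 40320/2 = 20160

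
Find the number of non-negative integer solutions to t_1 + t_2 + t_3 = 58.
C(58+3-1, 3-1) = C(60, 2) = 1770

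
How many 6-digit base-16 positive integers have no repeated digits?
First digit: 15 choices (nonzero). Then descending: 15 × 15 × 14 × 13 × 12 × 11 = 5405400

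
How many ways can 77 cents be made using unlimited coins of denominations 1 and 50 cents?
Coefficient of x^77 in 1/(1-x^1) · 1/(1-x^50). Use j coins of 50 for j = 0..⌊77/50⌋ = 1, the rest in 1s: 1 + 1 = 2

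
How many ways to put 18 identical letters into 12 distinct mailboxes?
C(18+12-1, 12-1) = C(29, 11) = 34597290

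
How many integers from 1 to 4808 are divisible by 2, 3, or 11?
⌊4808/2⌋+⌊4808/3⌋+⌊4808/11⌋ - ⌊4808/6⌋-⌊4808/22⌋-⌊4808/33⌋ + ⌊4808/66⌋ = 2404+1602+437 - 801-218-145 + 72 = 3351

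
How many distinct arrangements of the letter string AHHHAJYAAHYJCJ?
14! / (2! × 4! × 1! × 3! × 4!) = 12612600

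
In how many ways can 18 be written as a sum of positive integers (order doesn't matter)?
Pentagonal recurrence p(n) = p(n-1) + p(n-2) - p(n-5) - p(n-7) + p(n-12) + p(n-15) - ... gives p(0..17) = 1, 1, 2, 3, 5, 7, 11, 15, 22, 30, 42, 56, 77, 101, 135, 176, 231, 297. p(18) = p(17) + p(16) - p(13) - p(11) + p(6) + p(3) = 297 + 231 - 101 - 56 + 11 + 3 = 385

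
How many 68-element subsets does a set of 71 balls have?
C(71,68) = 71!/(68!×3!) = 57155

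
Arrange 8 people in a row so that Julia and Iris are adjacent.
Treat as block: (8-1)! × 2! = 5040 × 2 = 10080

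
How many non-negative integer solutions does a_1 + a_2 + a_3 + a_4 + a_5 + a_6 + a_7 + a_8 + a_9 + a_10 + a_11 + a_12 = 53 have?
C(53+12-1, 12-1) = C(64, 11) = 743595781824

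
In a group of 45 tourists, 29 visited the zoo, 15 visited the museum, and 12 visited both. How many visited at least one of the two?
|A∪B| = |A| + |B| - |A∩B| = 29 + 15 - 12 = 32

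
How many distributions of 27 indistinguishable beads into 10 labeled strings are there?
C(27+10-1, 10-1) = C(36, 9) = 94143280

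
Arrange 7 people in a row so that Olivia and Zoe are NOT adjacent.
Total - adjacent = 7! - (7-1)!×2 = 5040 - 1440 = 3600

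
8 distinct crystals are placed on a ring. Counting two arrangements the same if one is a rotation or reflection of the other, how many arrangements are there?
(8-1)!/2 = 5040/2 = 2520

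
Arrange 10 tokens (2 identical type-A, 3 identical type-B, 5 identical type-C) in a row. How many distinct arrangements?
10! / (2! × 3! × 5!) = 2520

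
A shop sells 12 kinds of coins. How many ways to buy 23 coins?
C(23+12-1, 12-1) = C(34, 11) = 286097760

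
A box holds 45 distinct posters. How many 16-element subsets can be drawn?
C(45,16) = 45!/(16!×29!) = 646626422970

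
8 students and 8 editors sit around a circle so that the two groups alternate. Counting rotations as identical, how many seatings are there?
Fix one of the students: (8-1)! ways for the remaining students, × 8! ways for the editors = 5040 × 40320 = 203212800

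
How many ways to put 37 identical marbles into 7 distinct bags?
C(37+7-1, 7-1) = C(43, 6) = 6096454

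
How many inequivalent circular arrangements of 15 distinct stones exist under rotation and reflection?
(15-1)!/2 = 87178291200/2 = 43589145600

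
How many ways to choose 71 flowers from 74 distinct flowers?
C(74,71) = 74!/(71!×3!) = 64824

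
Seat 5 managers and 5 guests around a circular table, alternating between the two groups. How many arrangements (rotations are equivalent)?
Fix one of the managers: (5-1)! ways for the remaining managers, × 5! ways for the guests = 24 × 120 = 2880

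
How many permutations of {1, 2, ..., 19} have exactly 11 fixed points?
Choose the 11 fixed points C(19,11) = 75582, derange the rest: !8 = Σ_{j=0}^{8} (-1)^j·8!/j! = 40320 - 40320 + 20160 - 6720 + 1680 - 336 + 56 - 8 + 1 = 14833. Product = 75582 × 14833 = 1121107806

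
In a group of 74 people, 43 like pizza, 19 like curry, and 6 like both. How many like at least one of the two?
|A∪B| = |A| + |B| - |A∩B| = 43 + 19 - 6 = 56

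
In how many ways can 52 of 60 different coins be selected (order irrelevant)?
C(60,52) = 60!/(52!×8!) = 2558620845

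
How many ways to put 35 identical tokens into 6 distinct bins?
C(35+6-1, 6-1) = C(40, 5) = 658008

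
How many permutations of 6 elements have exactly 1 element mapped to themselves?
Choose the 1 fixed point C(6,1) = 6, derange the rest: !5 = Σ_{j=0}^{5} (-1)^j·5!/j! = 120 - 120 + 60 - 20 + 5 - 1 = 44. Product = 6 × 44 = 264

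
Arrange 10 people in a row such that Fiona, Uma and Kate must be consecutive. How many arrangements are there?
Treat the 3 as one block: (10-3+1)! × 3! = 40320 × 6 = 241920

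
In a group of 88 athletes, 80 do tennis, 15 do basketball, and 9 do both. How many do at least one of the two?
|A∪B| = |A| + |B| - |A∩B| = 80 + 15 - 9 = 86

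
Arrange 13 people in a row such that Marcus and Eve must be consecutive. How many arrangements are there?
Treat the 2 as one block: (13-2+1)! × 2! = 479001600 × 2 = 958003200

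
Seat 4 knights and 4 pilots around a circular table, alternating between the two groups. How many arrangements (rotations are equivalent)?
Fix one of the knights: (4-1)! ways for the remaining knights, × 4! ways for the pilots = 6 × 24 = 144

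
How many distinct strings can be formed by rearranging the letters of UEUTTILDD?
9! / (1! × 2! × 1! × 2! × 2! × 1!) = 45360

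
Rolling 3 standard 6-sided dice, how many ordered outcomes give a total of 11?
Coefficient of x^11 in (x + x² + ... + x^6)^3. By inclusion-exclusion on dice exceeding 6: Σ_j (-1)^j C(3,j)·C(11-1-6j, 2) = C(3,0)·C(10,2) - C(3,1)·C(4,2) = 1·45 - 3·6 = 27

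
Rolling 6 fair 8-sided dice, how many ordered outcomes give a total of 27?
Coefficient of x^27 in (x + x² + ... + x^8)^6. By inclusion-exclusion on dice exceeding 8: Σ_j (-1)^j C(6,j)·C(27-1-8j, 5) = C(6,0)·C(26,5) - C(6,1)·C(18,5) + C(6,2)·C(10,5) = 1·65780 - 6·8568 + 15·252 = 18152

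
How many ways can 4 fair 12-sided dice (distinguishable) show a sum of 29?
Coefficient of x^29 in (x + x² + ... + x^12)^4. By inclusion-exclusion on dice exceeding 12: Σ_j (-1)^j C(4,j)·C(29-1-12j, 3) = C(4,0)·C(28,3) - C(4,1)·C(16,3) + C(4,2)·C(4,3) = 1·3276 - 4·560 + 6·4 = 1060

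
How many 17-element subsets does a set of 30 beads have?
C(30,17) = 30!/(17!×13!) = 119759850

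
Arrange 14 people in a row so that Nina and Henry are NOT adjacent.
Total - adjacent = 14! - (14-1)!×2 = 87178291200 - 12454041600 = 74724249600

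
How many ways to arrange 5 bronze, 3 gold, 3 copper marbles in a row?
11! / (5! × 3! × 3!) = 9240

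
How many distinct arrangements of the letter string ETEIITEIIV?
10! / (1! × 4! × 2! × 3!) = 12600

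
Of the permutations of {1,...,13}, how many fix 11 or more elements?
Exactly j fixed points: C(13,j)·!(13-j); sum over j ≥ 11 (derangement numbers via !m = (m-1)·(!(m-1) + !(m-2)): !0..!2 = 1, 0, 1). Σ_{j=11}^{13} C(13,j)·!(13-j) = C(13,11)·!2 + C(13,12)·!1 + C(13,13)·!0 = 78·1 + 13·0 + 1·1 = 79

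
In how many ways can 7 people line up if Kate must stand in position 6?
Fix one position: (7-1)! = 720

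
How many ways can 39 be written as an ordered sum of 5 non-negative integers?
C(39+5-1, 5-1) = C(43, 4) = 123410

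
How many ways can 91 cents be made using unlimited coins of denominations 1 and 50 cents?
Coefficient of x^91 in 1/(1-x^1) · 1/(1-x^50). Use j coins of 50 for j = 0..⌊91/50⌋ = 1, the rest in 1s: 1 + 1 = 2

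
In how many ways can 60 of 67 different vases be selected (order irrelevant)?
C(67,60) = 67!/(60!×7!) = 869648208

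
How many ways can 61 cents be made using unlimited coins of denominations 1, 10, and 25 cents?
Coefficient of x^61 in 1/(1-x^1) · 1/(1-x^10) · 1/(1-x^25). Case on j = number of 25-cent coins (j = 0..2); remainder r = 61 - 25j is made from {1,10} in ⌊r/10⌋+1 ways. r = 61, 36, 11 → 7 + 4 + 2 = 13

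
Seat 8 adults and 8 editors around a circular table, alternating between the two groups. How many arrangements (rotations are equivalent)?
Fix one of the adults: (8-1)! ways for the remaining adults, × 8! ways for the editors = 5040 × 40320 = 203212800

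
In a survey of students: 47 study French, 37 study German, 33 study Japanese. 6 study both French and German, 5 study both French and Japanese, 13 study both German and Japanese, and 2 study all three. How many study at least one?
|A∪B∪C| = 47+37+33-6-5-13+2 = 95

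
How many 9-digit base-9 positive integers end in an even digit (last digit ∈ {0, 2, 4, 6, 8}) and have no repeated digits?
Last∈{0,2,4,6,8}. Last=0: 40320. Last nonzero: 4×7×P(7,7) = 141120. Total = 181440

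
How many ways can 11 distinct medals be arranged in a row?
11! = 39916800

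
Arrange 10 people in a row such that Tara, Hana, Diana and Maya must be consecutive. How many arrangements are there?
Treat the 4 as one block: (10-4+1)! × 4! = 5040 × 24 = 120960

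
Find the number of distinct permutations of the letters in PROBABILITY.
11! / (1! × 1! × 1! × 2! × 1! × 2! × 1! × 1! × 1!) = 9979200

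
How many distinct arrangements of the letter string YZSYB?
5! / (1! × 1! × 1! × 2!) = 60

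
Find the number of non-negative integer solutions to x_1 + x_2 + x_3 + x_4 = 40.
C(40+4-1, 4-1) = C(43, 3) = 12341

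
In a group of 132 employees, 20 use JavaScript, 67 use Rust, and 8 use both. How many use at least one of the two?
|A∪B| = |A| + |B| - |A∩B| = 20 + 67 - 8 = 79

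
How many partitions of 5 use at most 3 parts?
By conjugation, equals partitions of 5 into parts ≤ 3. Let r_j(i) = number of partitions of i into parts ≤ j, for i = 0..5. r_1(i) = 1 for all i; r_j(i) = r_{j-1}(i) + r_j(i-j). Rows j = 2..3: ≤2: 1 1 2 2 3 3; ≤3: 1 1 2 3 4 5. r_3(5) = 5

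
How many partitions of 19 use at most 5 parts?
By conjugation, equals partitions of 19 into parts ≤ 5. Let r_j(i) = number of partitions of i into parts ≤ j, for i = 0..19. r_1(i) = 1 for all i; r_j(i) = r_{j-1}(i) + r_j(i-j). Rows j = 2..5: ≤2: 1 1 2 2 3 3 4 4 5 5 6 6 7 7 8 8 9 9 10 10; ≤3: 1 1 2 3 4 5 7 8 10 12 14 16 19 21 24 27 30 33 37 40; ≤4: 1 1 2 3 5 6 9 11 15 18 23 27 34 39 47 54 64 72 84 94; ≤5: 1 1 2 3 5 7 10 13 18 23 30 37 47 57 70 84 101 119 141 164. r_5(19) = 164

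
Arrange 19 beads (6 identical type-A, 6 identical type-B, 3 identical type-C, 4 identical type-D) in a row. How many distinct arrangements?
19! / (6! × 6! × 3! × 4!) = 1629547920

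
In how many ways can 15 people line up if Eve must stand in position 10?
Fix one position: (15-1)! = 87178291200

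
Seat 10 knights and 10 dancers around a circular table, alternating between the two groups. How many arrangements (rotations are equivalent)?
Fix one of the knights: (10-1)! ways for the remaining knights, × 10! ways for the dancers = 362880 × 3628800 = 1316818944000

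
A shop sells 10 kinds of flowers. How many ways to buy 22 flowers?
C(22+10-1, 10-1) = C(31, 9) = 20160075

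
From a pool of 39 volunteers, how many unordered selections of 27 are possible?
C(39,27) = 39!/(27!×12!) = 3910797436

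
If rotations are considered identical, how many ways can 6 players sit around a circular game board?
Circular: fix one position, arrange the rest. (6-1)! = 120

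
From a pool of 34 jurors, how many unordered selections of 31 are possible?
C(34,31) = 34!/(31!×3!) = 5984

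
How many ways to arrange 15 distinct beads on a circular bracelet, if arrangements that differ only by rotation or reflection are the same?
(15-1)!/2 = 87178291200/2 = 43589145600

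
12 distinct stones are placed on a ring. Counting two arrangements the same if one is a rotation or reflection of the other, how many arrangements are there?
(12-1)!/2 = 39916800/2 = 19958400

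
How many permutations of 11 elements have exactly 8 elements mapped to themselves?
Choose the 8 fixed points C(11,8) = 165, derange the rest: !3 = Σ_{j=0}^{3} (-1)^j·3!/j! = 6 - 6 + 3 - 1 = 2. Product = 165 × 2 = 330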